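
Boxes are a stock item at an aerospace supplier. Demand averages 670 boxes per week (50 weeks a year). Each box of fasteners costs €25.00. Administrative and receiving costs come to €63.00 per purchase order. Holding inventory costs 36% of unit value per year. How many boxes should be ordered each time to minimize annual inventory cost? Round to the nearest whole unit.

Annual demand D = 670 × 50 = 33,500.
Holding cost H = 0.36 × €25.00 = €9.0000 per unit per year.
EOQ = √(2DS / H) = √(2 × 33,500 × 63 / 9).
= √(4,221,000 / 9) = √469,000 ≈ 684.836.

Q* ≈ 685 boxes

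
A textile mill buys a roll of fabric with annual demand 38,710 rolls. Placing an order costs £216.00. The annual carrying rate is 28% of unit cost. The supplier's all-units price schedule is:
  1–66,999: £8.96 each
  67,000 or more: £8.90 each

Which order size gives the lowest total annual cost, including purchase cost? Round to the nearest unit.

Q* ≈ 2,582 rolls

Holding cost per unit per year at price C is H = 0.28·C.
Evaluate total cost at each tier's feasible EOQ or, if the EOQ is below the tier, at the tier's minimum quantity.
EOQ at £8.96 = 2581.8 (feasible in tier 1): TC = 38,710×£8.96 + (38,710/2581.8)×216 + (2581.8/2)×0.28×£8.96 = £353,318.79.
EOQ at £8.90 = 2590.5 < 67000, so use break Q=67000: TC = 38,710×£8.90 + (38,710/67000.0)×216 + (67000.0/2)×0.28×£8.90 = £428,125.80.
Lowest total cost is £353,318.79 at Q = 2581.8.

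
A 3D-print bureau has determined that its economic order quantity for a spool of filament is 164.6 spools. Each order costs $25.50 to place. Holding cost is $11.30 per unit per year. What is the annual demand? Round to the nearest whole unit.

The basic EOQ model gives Q* = √(2DS/H); rearrange for the unknown.
From Q* = √(2DS/H): D = Q*²H / (2S) = 164.6² × 11.3 / (2 × 25.5) = 6002.994.

D ≈ 6,003 spools per year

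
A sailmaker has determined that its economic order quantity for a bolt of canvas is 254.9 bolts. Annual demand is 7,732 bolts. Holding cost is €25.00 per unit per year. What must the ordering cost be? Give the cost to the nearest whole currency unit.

S ≈ €105

The basic EOQ model gives Q* = √(2DS/H); rearrange for the unknown.
From Q* = √(2DS/H): S = Q*²H / (2D) = 254.9² × 25 / (2 × 7,732) = 105.0408.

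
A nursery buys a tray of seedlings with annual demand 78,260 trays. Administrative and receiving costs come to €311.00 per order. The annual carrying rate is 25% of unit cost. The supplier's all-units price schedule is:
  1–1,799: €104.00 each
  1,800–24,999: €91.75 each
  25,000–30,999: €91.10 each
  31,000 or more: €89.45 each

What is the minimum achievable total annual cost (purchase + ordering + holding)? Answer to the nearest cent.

TC* ≈ €7,214,520.34

Holding cost per unit per year at price C is H = 0.25·C.
For each price level, check whether its EOQ is feasible; otherwise the best quantity at that price is the breakpoint.
EOQ at €104.00 = 1368.3 (feasible in tier 1): TC = 78,260×€104.00 + (78,260/1368.3)×311 + (1368.3/2)×0.25×€104.00 = €8,174,615.56.
EOQ at €91.75 = 1456.8 < 1800, so use break Q=1800: TC = 78,260×€91.75 + (78,260/1800.0)×311 + (1800.0/2)×0.25×€91.75 = €7,214,520.34.
EOQ at €91.10 = 1462.0 < 25000, so use break Q=25000: TC = 78,260×€91.10 + (78,260/25000.0)×311 + (25000.0/2)×0.25×€91.10 = €7,415,147.05.
EOQ at €89.45 = 1475.4 < 31000, so use break Q=31000: TC = 78,260×€89.45 + (78,260/31000.0)×311 + (31000.0/2)×0.25×€89.45 = €7,347,760.87.
Lowest total cost among the candidates is at Q = 1800.0.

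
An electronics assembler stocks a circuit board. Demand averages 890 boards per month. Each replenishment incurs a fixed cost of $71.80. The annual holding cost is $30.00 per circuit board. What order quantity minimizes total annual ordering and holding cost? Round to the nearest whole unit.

Annual demand D = 890 × 12 = 10,680.
EOQ = √(2DS / H) = √(2 × 10,680 × 71.8 / 30).
= √(1,533,648 / 30) = √51,121.6 ≈ 226.101.

Q* ≈ 226 boards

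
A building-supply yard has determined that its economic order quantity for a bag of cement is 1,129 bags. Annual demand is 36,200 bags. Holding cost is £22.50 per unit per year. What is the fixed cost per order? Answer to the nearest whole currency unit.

The basic EOQ model gives Q* = √(2DS/H); rearrange for the unknown.
From Q* = √(2DS/H): S = Q*²H / (2D) = 1,129² × 22.5 / (2 × 36,200) = 396.1246.

S ≈ £396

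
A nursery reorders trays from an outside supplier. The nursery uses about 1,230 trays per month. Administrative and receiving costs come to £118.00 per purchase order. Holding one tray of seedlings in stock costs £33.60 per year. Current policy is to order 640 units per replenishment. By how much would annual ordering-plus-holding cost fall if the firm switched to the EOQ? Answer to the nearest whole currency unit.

Extra cost ≈ £2,655 per year

Annual demand D = 1,230 × 12 = 14,760.
EOQ = √(2DS/H) = √(2 × 14,760 × 118 / 33.6) ≈ 321.98.
Cost at Q* = (D/Q*)S + (Q*/2)H = √(2DSH) ≈ £10,818.54.
Cost at Q = 640: (14,760/640)×118 + (640/2)×33.6 = £2,721.38 + £10,752.00 = £13,473.38.
Excess = £13,473.38 − £10,818.54 = £2,654.83.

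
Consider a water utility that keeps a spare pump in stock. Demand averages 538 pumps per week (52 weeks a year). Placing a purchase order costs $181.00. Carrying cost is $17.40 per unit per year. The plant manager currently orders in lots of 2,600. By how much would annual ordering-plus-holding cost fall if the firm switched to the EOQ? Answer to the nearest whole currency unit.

Extra cost ≈ $11,293 per year

Annual demand D = 538 × 52 = 27,976.
EOQ = √(2DS/H) = √(2 × 27,976 × 181 / 17.4) ≈ 762.91.
Cost at Q* = (D/Q*)S + (Q*/2)H = √(2DSH) ≈ $13,274.61.
Cost at Q = 2,600: (27,976/2,600)×181 + (2,600/2)×17.4 = $1,947.56 + $22,620.00 = $24,567.56.
Excess = $24,567.56 − $13,274.61 = $11,292.95.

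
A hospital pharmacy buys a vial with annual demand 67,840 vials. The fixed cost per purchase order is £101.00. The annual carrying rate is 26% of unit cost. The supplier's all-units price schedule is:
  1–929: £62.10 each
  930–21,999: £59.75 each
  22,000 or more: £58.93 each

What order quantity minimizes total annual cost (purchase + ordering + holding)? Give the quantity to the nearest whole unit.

Holding cost per unit per year at price C is H = 0.26·C.
Evaluate total cost at each tier's feasible EOQ or, if the EOQ is below the tier, at the tier's minimum quantity.
EOQ at £62.10 = 921.3 (feasible in tier 1): TC = 67,840×£62.10 + (67,840/921.3)×101 + (921.3/2)×0.26×£62.10 = £4,227,738.80.
EOQ at £59.75 = 939.2 (feasible in tier 2): TC = 67,840×£59.75 + (67,840/939.2)×101 + (939.2/2)×0.26×£59.75 = £4,068,030.64.
EOQ at £58.93 = 945.7 < 22000, so use break Q=22000: TC = 67,840×£58.93 + (67,840/22000.0)×101 + (22000.0/2)×0.26×£58.93 = £4,166,662.45.
Lowest total cost is £4,068,030.64 at Q = 939.2.

Q* ≈ 939 vials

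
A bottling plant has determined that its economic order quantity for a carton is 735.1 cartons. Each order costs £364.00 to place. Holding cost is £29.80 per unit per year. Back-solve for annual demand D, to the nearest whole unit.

Invert the EOQ relation Q*² = 2DS/H.
From Q* = √(2DS/H): D = Q*²H / (2S) = 735.1² × 29.8 / (2 × 364) = 22119.623.

D ≈ 22,120 cartons per year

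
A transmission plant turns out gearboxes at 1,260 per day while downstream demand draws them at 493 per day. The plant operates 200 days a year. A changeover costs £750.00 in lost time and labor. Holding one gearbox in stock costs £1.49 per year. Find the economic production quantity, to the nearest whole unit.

Q* ≈ 12,770 gearboxes

Annual demand D = 493 × 200 = 98,600.
Production build-up factor (1 − d/p) = 1 − 493/1,260 = 0.6087.
Q* = √(2DS / (H(1 − d/p))) = √(2 × 98,600 × 750 / (1.49 × 0.6087)).
= √(147,900,000 / 0.907) ≈ 12769.637.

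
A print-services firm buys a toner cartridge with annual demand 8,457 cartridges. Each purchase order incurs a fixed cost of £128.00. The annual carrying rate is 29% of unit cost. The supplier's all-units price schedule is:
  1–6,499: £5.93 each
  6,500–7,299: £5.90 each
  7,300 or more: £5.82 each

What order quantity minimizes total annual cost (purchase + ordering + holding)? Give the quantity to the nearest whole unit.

Holding cost per unit per year at price C is H = 0.29·C.
Evaluate total cost at each tier's feasible EOQ or, if the EOQ is below the tier, at the tier's minimum quantity.
EOQ at £5.93 = 1122.0 (feasible in tier 1): TC = 8,457×£5.93 + (8,457/1122.0)×128 + (1122.0/2)×0.29×£5.93 = £52,079.55.
EOQ at £5.90 = 1124.9 < 6500, so use break Q=6500: TC = 8,457×£5.90 + (8,457/6500.0)×128 + (6500.0/2)×0.29×£5.90 = £55,623.59.
EOQ at £5.82 = 1132.6 < 7300, so use break Q=7300: TC = 8,457×£5.82 + (8,457/7300.0)×128 + (7300.0/2)×0.29×£5.82 = £55,528.50.
Lowest total cost is £52,079.55 at Q = 1122.0.

Q* ≈ 1,122 cartridges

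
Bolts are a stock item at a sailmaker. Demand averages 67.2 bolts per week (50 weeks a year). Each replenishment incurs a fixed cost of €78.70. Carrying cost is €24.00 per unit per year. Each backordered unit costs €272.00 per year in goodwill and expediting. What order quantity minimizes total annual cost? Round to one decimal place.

Annual demand D = 67.2 × 50 = 3,360.
With planned backorders, Q* = √(2DS/H) · √((H+B)/B).
√(2DS/H) = √(2 × 3,360 × 78.7 / 24) = 148.445.
√((H+B)/B) = √((24+272)/272) = 1.0432.
Q* ≈ 154.856.

Q* ≈ 154.9 bolts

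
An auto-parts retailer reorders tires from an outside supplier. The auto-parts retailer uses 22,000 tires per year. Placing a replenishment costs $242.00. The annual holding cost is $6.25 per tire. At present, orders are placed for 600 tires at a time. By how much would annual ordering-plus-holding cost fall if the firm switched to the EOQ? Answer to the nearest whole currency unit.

Extra cost ≈ $2,591 per year

EOQ = √(2DS/H) = √(2 × 22,000 × 242 / 6.25) ≈ 1305.25.
Cost at Q* = (D/Q*)S + (Q*/2)H = √(2DSH) ≈ $8,157.82.
Cost at Q = 600: (22,000/600)×242 + (600/2)×6.25 = $8,873.33 + $1,875.00 = $10,748.33.
Excess = $10,748.33 − $8,157.82 = $2,590.51.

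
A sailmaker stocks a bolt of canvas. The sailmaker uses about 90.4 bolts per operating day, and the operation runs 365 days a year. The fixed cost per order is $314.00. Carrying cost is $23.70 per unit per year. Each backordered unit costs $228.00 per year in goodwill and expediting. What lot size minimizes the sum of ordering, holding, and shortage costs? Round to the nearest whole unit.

Annual demand D = 90.4 × 365 = 32,996.
With planned backorders, Q* = √(2DS/H) · √((H+B)/B).
√(2DS/H) = √(2 × 32,996 × 314 / 23.7) = 935.053.
√((H+B)/B) = √((23.7+228)/228) = 1.0507.
Q* ≈ 982.450.

Q* ≈ 982 bolts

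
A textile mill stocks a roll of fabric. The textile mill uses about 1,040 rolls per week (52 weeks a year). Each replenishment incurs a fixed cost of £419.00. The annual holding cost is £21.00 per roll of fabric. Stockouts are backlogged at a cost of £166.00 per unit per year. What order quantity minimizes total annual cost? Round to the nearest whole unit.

Q* ≈ 1,559 rolls

Annual demand D = 1,040 × 52 = 54,080.
With planned backorders, Q* = √(2DS/H) · √((H+B)/B).
√(2DS/H) = √(2 × 54,080 × 419 / 21) = 1469.030.
√((H+B)/B) = √((21+166)/166) = 1.0614.
Q* ≈ 1559.184.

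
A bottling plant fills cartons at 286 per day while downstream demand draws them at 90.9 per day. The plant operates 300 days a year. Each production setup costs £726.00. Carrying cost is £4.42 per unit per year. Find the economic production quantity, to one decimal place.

Q* ≈ 3,623.8 cartons

Annual demand D = 90.9 × 300 = 27,270.
Production build-up factor (1 − d/p) = 1 − 90.9/286 = 0.6822.
Q* = √(2DS / (H(1 − d/p))) = √(2 × 27,270 × 726 / (4.42 × 0.6822)).
= √(39,596,040 / 3.0152) ≈ 3623.841.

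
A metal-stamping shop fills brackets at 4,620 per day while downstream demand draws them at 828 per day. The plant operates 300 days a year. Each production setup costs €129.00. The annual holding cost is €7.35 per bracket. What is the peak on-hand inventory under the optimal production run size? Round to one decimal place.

Annual demand D = 828 × 300 = 248,400.
Production build-up factor (1 − d/p) = 1 − 828/4,620 = 0.8208.
Q* = √(2DS / (H(1 − d/p))) = √(2 × 248,400 × 129 / (7.35 × 0.8208)).
= √(64,087,200 / 6.0327) ≈ 3259.334.
Maximum inventory = Q*(1 − d/p) = 3259.334 × 0.8208 ≈ 2675.193.

I_max ≈ 2,675.2 brackets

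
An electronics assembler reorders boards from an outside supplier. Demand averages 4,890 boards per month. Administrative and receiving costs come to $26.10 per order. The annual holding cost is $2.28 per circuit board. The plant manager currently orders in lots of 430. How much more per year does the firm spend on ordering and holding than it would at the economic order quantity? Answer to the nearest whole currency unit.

Extra cost ≈ $1,409 per year

Annual demand D = 4,890 × 12 = 58,680.
EOQ = √(2DS/H) = √(2 × 58,680 × 26.1 / 2.28) ≈ 1159.08.
Cost at Q* = (D/Q*)S + (Q*/2)H = √(2DSH) ≈ $2,642.70.
Cost at Q = 430: (58,680/430)×26.1 + (430/2)×2.28 = $3,561.74 + $490.20 = $4,051.94.
Excess = $4,051.94 − $2,642.70 = $1,409.24.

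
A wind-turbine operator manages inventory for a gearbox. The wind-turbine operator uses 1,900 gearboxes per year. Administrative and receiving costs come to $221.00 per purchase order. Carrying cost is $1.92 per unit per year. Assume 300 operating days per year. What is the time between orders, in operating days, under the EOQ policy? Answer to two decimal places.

The optimal lot size = √(2DS/H) = √(2 × 1,900 × 221 / 1.92) ≈ 661.36.
Cycle time = Q*/D × 300 = 661.36 / 1,900 × 300 ≈ 104.425 days.

T ≈ 104.43 days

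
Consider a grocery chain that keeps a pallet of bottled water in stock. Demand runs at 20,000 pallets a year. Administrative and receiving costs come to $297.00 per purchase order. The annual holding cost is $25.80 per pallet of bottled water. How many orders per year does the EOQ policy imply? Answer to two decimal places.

N ≈ 29.47 orders per year

EOQ = √(2DS/H) = √(2 × 20,000 × 297 / 25.8) ≈ 678.58.
Orders per year = D / Q* = 20,000 / 678.58 ≈ 29.473.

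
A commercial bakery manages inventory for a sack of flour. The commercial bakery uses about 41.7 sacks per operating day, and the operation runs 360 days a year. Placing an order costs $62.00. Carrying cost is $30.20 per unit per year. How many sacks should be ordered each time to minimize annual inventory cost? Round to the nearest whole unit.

Q* ≈ 248 sacks

Annual demand D = 41.7 × 360 = 15,012.
EOQ = √(2DS / H) = √(2 × 15,012 × 62 / 30.2).
= √(1,861,488 / 30.2) = √61,638.6755 ≈ 248.271.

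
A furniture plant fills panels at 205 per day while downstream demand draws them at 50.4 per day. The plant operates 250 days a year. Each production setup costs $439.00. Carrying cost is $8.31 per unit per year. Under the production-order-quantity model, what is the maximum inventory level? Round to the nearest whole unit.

I_max ≈ 1,002 panels

Annual demand D = 50.4 × 250 = 12,600.
Production build-up factor (1 − d/p) = 1 − 50.4/205 = 0.7541.
Q* = √(2DS / (H(1 − d/p))) = √(2 × 12,600 × 439 / (8.31 × 0.7541)).
= √(11,062,800 / 6.267) ≈ 1328.630.
Maximum inventory = Q*(1 − d/p) = 1328.630 × 0.7541 ≈ 1001.982.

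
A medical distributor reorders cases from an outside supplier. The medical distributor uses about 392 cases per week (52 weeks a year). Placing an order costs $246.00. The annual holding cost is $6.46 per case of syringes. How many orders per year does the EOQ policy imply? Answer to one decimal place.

N ≈ 16.4 orders per year

Annual demand D = 392 × 52 = 20,384.
Q* = √(2DS/H) = √(2 × 20,384 × 246 / 6.46) ≈ 1245.98.
Orders per year = D / Q* = 20,384 / 1245.98 ≈ 16.360.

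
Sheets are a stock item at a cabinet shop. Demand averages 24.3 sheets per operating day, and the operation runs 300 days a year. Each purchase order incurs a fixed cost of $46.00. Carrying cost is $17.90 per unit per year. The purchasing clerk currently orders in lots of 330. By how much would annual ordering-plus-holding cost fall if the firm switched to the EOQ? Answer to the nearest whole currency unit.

Annual demand D = 24.3 × 300 = 7,290.
EOQ = √(2DS/H) = √(2 × 7,290 × 46 / 17.9) ≈ 193.57.
Cost at Q* = (D/Q*)S + (Q*/2)H = √(2DSH) ≈ $3,464.85.
Cost at Q = 330: (7,290/330)×46 + (330/2)×17.9 = $1,016.18 + $2,953.50 = $3,969.68.
Excess = $3,969.68 − $3,464.85 = $504.83.

Extra cost ≈ $505 per year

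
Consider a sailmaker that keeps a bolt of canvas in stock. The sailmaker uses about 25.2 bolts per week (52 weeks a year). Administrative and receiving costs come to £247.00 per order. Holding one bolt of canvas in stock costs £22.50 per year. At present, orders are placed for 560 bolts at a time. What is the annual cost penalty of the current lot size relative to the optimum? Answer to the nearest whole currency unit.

Extra cost ≈ £3,062 per year

Annual demand D = 25.2 × 52 = 1,310.4.
EOQ = √(2DS/H) = √(2 × 1,310.4 × 247 / 22.5) ≈ 169.62.
Cost at Q* = (D/Q*)S + (Q*/2)H = √(2DSH) ≈ £3,816.42.
Cost at Q = 560: (1,310.4/560)×247 + (560/2)×22.5 = £577.98 + £6,300.00 = £6,877.98.
Excess = £6,877.98 − £3,816.42 = £3,061.56.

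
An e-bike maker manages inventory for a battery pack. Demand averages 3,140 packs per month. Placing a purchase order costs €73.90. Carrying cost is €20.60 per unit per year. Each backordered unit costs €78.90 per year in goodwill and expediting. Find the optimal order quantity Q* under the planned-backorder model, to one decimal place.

Q* ≈ 583.9 packs

Annual demand D = 3,140 × 12 = 37,680.
With planned backorders, Q* = √(2DS/H) · √((H+B)/B).
√(2DS/H) = √(2 × 37,680 × 73.9 / 20.6) = 519.947.
√((H+B)/B) = √((20.6+78.9)/78.9) = 1.1230.
Q* ≈ 583.891.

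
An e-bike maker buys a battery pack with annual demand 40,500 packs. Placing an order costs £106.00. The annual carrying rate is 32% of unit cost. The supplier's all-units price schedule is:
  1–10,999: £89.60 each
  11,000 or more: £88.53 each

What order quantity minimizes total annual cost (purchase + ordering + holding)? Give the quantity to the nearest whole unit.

Q* ≈ 547 packs

Holding cost per unit per year at price C is H = 0.32·C.
For each price level, check whether its EOQ is feasible; otherwise the best quantity at that price is the breakpoint.
EOQ at £89.60 = 547.2 (feasible in tier 1): TC = 40,500×£89.60 + (40,500/547.2)×106 + (547.2/2)×0.32×£89.60 = £3,644,490.05.
EOQ at £88.53 = 550.5 < 11000, so use break Q=11000: TC = 40,500×£88.53 + (40,500/11000.0)×106 + (11000.0/2)×0.32×£88.53 = £3,741,668.07.
Lowest total cost is £3,644,490.05 at Q = 547.2.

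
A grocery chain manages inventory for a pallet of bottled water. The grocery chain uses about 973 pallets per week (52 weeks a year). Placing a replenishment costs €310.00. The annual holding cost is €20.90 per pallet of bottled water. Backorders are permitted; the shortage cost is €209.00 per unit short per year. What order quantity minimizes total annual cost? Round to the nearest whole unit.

Annual demand D = 973 × 52 = 50,596.
With planned backorders, Q* = √(2DS/H) · √((H+B)/B).
√(2DS/H) = √(2 × 50,596 × 310 / 20.9) = 1225.126.
√((H+B)/B) = √((20.9+209)/209) = 1.0488.
Q* ≈ 1284.923.

Q* ≈ 1,285 pallets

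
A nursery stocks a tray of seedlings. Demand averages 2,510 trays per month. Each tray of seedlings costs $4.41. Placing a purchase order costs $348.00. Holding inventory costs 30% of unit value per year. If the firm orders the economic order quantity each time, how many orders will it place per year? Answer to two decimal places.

N ≈ 7.57 orders per year

Annual demand D = 2,510 × 12 = 30,120.
Holding cost H = 0.30 × $4.41 = $1.3230 per unit per year.
EOQ = √(2DS/H) = √(2 × 30,120 × 348 / 1.323) ≈ 3980.63.
Orders per year = D / Q* = 30,120 / 3980.63 ≈ 7.567.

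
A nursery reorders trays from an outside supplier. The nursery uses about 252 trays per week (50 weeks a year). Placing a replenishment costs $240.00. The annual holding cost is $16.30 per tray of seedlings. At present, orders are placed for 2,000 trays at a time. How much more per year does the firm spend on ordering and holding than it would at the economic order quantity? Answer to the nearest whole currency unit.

Extra cost ≈ $7,883 per year

Annual demand D = 252 × 50 = 12,600.
EOQ = √(2DS/H) = √(2 × 12,600 × 240 / 16.3) ≈ 609.13.
Cost at Q* = (D/Q*)S + (Q*/2)H = √(2DSH) ≈ $9,928.87.
Cost at Q = 2,000: (12,600/2,000)×240 + (2,000/2)×16.3 = $1,512.00 + $16,300.00 = $17,812.00.
Excess = $17,812.00 − $9,928.87 = $7,883.13.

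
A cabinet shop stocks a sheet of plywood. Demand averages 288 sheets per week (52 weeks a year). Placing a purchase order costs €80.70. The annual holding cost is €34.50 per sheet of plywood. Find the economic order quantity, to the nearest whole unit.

Q* ≈ 265 sheets

Annual demand D = 288 × 52 = 14,976.
EOQ = √(2DS / H) = √(2 × 14,976 × 80.7 / 34.5).
= √(2,417,126.4 / 34.5) = √70,061.6348 ≈ 264.692.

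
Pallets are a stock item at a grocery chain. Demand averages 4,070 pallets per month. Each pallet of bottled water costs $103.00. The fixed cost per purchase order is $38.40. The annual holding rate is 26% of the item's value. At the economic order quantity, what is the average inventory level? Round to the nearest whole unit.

Average inventory ≈ 187 pallets

Annual demand D = 4,070 × 12 = 48,840.
Holding cost H = 0.26 × $103.00 = $26.7800 per unit per year.
Q* = √(2DS/H) = √(2 × 48,840 × 38.4 / 26.78) ≈ 374.25.
Average inventory = Q*/2 ≈ 374.25 / 2 = 187.126.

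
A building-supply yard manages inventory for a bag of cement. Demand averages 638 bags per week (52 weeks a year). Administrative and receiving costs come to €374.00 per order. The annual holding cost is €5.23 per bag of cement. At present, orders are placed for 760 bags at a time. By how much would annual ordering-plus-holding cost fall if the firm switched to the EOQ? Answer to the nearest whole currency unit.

Annual demand D = 638 × 52 = 33,176.
EOQ = √(2DS/H) = √(2 × 33,176 × 374 / 5.23) ≈ 2178.27.
Cost at Q* = (D/Q*)S + (Q*/2)H = √(2DSH) ≈ €11,392.36.
Cost at Q = 760: (33,176/760)×374 + (760/2)×5.23 = €16,326.08 + €1,987.40 = €18,313.48.
Excess = €18,313.48 − €11,392.36 = €6,921.13.

Extra cost ≈ €6,921 per year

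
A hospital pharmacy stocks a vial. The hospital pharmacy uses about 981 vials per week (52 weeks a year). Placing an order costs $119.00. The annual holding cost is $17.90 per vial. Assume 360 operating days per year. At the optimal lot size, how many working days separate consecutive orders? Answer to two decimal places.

T ≈ 5.81 days

Annual demand D = 981 × 52 = 51,012.
The optimal lot size = √(2DS/H) = √(2 × 51,012 × 119 / 17.9) ≈ 823.57.
Cycle time = Q*/D × 360 = 823.57 / 51,012 × 360 ≈ 5.812 days.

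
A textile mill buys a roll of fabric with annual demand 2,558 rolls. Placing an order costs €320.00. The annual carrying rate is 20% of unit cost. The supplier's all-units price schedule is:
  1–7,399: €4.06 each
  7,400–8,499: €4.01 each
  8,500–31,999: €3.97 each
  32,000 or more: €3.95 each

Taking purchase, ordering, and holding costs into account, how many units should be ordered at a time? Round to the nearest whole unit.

Holding cost per unit per year at price C is H = 0.20·C.
For each price level, check whether its EOQ is feasible; otherwise the best quantity at that price is the breakpoint.
EOQ at €4.06 = 1419.9 (feasible in tier 1): TC = 2,558×€4.06 + (2,558/1419.9)×320 + (1419.9/2)×0.20×€4.06 = €11,538.45.
EOQ at €4.01 = 1428.7 < 7400, so use break Q=7400: TC = 2,558×€4.01 + (2,558/7400.0)×320 + (7400.0/2)×0.20×€4.01 = €13,335.60.
EOQ at €3.97 = 1435.9 < 8500, so use break Q=8500: TC = 2,558×€3.97 + (2,558/8500.0)×320 + (8500.0/2)×0.20×€3.97 = €13,626.06.
EOQ at €3.95 = 1439.5 < 32000, so use break Q=32000: TC = 2,558×€3.95 + (2,558/32000.0)×320 + (32000.0/2)×0.20×€3.95 = €22,769.68.
Lowest total cost is €11,538.45 at Q = 1419.9.

Q* ≈ 1,420 rolls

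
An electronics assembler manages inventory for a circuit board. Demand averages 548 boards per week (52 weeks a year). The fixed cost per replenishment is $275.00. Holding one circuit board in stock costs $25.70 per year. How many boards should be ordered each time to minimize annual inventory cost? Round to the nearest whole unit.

Q* ≈ 781 boards

Annual demand D = 548 × 52 = 28,496.
EOQ = √(2DS / H) = √(2 × 28,496 × 275 / 25.7).
= √(15,672,800 / 25.7) = √609,836.5759 ≈ 780.920.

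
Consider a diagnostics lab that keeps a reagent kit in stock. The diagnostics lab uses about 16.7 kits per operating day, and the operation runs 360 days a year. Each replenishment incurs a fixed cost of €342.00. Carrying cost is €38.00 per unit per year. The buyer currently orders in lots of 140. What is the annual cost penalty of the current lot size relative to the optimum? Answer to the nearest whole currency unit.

Extra cost ≈ €4,846 per year

Annual demand D = 16.7 × 360 = 6,012.
EOQ = √(2DS/H) = √(2 × 6,012 × 342 / 38) ≈ 328.96.
Cost at Q* = (D/Q*)S + (Q*/2)H = √(2DSH) ≈ €12,500.56.
Cost at Q = 140: (6,012/140)×342 + (140/2)×38 = €14,686.46 + €2,660.00 = €17,346.46.
Excess = €17,346.46 − €12,500.56 = €4,845.90.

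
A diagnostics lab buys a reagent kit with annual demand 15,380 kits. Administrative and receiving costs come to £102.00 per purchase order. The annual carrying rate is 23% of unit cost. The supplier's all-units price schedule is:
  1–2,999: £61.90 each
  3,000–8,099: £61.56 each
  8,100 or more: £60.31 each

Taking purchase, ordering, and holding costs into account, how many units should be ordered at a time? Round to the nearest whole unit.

Holding cost per unit per year at price C is H = 0.23·C.
Candidates are each tier's EOQ (if it falls in that tier) and each price-break quantity.
EOQ at £61.90 = 469.4 (feasible in tier 1): TC = 15,380×£61.90 + (15,380/469.4)×102 + (469.4/2)×0.23×£61.90 = £958,705.48.
EOQ at £61.56 = 470.7 < 3000, so use break Q=3000: TC = 15,380×£61.56 + (15,380/3000.0)×102 + (3000.0/2)×0.23×£61.56 = £968,553.92.
EOQ at £60.31 = 475.6 < 8100, so use break Q=8100: TC = 15,380×£60.31 + (15,380/8100.0)×102 + (8100.0/2)×0.23×£60.31 = £983,940.24.
Lowest total cost is £958,705.48 at Q = 469.4.

Q* ≈ 469 kits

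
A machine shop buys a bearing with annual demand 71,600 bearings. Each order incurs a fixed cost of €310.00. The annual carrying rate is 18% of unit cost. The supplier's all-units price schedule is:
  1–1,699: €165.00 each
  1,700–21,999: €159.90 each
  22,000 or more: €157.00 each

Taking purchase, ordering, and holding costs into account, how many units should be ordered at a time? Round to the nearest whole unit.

Q* ≈ 1,700 bearings

Holding cost per unit per year at price C is H = 0.18·C.
Candidates are each tier's EOQ (if it falls in that tier) and each price-break quantity.
EOQ at €165.00 = 1222.6 (feasible in tier 1): TC = 71,600×€165.00 + (71,600/1222.6)×310 + (1222.6/2)×0.18×€165.00 = €11,850,310.36.
EOQ at €159.90 = 1241.9 < 1700, so use break Q=1700: TC = 71,600×€159.90 + (71,600/1700.0)×310 + (1700.0/2)×0.18×€159.90 = €11,486,361.17.
EOQ at €157.00 = 1253.3 < 22000, so use break Q=22000: TC = 71,600×€157.00 + (71,600/22000.0)×310 + (22000.0/2)×0.18×€157.00 = €11,553,068.91.
Lowest total cost is €11,486,361.17 at Q = 1700.0.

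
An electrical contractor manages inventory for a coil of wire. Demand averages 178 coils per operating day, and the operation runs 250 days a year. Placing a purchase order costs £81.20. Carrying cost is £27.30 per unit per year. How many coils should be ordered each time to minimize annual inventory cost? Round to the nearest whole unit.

Annual demand D = 178 × 250 = 44,500.
EOQ = √(2DS / H) = √(2 × 44,500 × 81.2 / 27.3).
= √(7,226,800 / 27.3) = √264,717.9487 ≈ 514.507.

Q* ≈ 515 coils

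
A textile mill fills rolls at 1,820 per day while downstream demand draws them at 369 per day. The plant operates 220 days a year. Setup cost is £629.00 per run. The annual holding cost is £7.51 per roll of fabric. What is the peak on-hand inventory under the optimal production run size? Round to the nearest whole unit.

I_max ≈ 3,293 rolls

Annual demand D = 369 × 220 = 81,180.
Production build-up factor (1 − d/p) = 1 − 369/1,820 = 0.7973.
Q* = √(2DS / (H(1 − d/p))) = √(2 × 81,180 × 629 / (7.51 × 0.7973)).
= √(102,124,440 / 5.9874) ≈ 4129.970.
Maximum inventory = Q*(1 − d/p) = 4129.970 × 0.7973 ≈ 3292.630.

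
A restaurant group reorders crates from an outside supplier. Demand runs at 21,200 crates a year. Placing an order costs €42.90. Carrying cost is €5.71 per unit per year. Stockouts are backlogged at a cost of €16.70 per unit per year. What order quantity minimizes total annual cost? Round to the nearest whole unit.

With planned backorders, Q* = √(2DS/H) · √((H+B)/B).
√(2DS/H) = √(2 × 21,200 × 42.9 / 5.71) = 564.408.
√((H+B)/B) = √((5.71+16.7)/16.7) = 1.1584.
Q* ≈ 653.817.

Q* ≈ 654 crates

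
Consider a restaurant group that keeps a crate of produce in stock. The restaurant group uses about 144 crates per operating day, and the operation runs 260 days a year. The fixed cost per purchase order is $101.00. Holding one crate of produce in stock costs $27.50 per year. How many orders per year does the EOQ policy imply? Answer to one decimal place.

N ≈ 71.4 orders per year

Annual demand D = 144 × 260 = 37,440.
EOQ = √(2DS/H) = √(2 × 37,440 × 101 / 27.5) ≈ 524.42.
Orders per year = D / Q* = 37,440 / 524.42 ≈ 71.393.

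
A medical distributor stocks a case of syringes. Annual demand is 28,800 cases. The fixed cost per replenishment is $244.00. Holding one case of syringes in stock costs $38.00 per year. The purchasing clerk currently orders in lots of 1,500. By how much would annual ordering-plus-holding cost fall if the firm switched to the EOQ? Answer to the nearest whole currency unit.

Extra cost ≈ $10,075 per year

EOQ = √(2DS/H) = √(2 × 28,800 × 244 / 38) ≈ 608.16.
Cost at Q* = (D/Q*)S + (Q*/2)H = √(2DSH) ≈ $23,109.89.
Cost at Q = 1,500: (28,800/1,500)×244 + (1,500/2)×38 = $4,684.80 + $28,500.00 = $33,184.80.
Excess = $33,184.80 − $23,109.89 = $10,074.91.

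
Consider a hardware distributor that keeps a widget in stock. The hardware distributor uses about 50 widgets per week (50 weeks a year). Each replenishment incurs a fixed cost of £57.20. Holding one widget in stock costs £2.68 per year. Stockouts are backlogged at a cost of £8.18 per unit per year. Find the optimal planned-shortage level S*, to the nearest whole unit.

Annual demand D = 50 × 50 = 2,500.
With planned backorders, Q* = √(2DS/H) · √((H+B)/B).
√(2DS/H) = √(2 × 2,500 × 57.2 / 2.68) = 326.675.
√((H+B)/B) = √((2.68+8.18)/8.18) = 1.1522.
Q* ≈ 376.404.
S* = Q* · H/(H+B) = 376.404 × 2.68/10.86 ≈ 92.888.

S* ≈ 93 widgets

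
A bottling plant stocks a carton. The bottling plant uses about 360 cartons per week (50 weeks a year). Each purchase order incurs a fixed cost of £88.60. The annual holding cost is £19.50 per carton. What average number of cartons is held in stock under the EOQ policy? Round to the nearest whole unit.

Annual demand D = 360 × 50 = 18,000.
EOQ = √(2DS/H) = √(2 × 18,000 × 88.6 / 19.5) ≈ 404.44.
Average inventory = Q*/2 ≈ 404.44 / 2 = 202.218.

Average inventory ≈ 202 cartons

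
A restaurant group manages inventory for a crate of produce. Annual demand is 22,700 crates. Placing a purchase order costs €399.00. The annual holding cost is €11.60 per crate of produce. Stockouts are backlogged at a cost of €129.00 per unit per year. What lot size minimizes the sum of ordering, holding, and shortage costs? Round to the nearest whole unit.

With planned backorders, Q* = √(2DS/H) · √((H+B)/B).
√(2DS/H) = √(2 × 22,700 × 399 / 11.6) = 1249.641.
√((H+B)/B) = √((11.6+129)/129) = 1.0440.
Q* ≈ 1304.617.

Q* ≈ 1,305 crates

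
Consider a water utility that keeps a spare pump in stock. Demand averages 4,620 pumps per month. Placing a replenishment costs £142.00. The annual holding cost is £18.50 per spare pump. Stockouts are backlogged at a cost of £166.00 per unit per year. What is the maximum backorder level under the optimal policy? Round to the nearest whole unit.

Annual demand D = 4,620 × 12 = 55,440.
With planned backorders, Q* = √(2DS/H) · √((H+B)/B).
√(2DS/H) = √(2 × 55,440 × 142 / 18.5) = 922.539.
√((H+B)/B) = √((18.5+166)/166) = 1.0543.
Q* ≈ 972.588.
S* = Q* · H/(H+B) = 972.588 × 18.5/184.5 ≈ 97.522.

S* ≈ 98 pumps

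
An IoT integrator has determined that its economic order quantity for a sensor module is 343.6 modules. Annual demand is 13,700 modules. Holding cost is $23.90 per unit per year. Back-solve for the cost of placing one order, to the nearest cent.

Invert the EOQ relation Q*² = 2DS/H.
From Q* = √(2DS/H): S = Q*²H / (2D) = 343.6² × 23.9 / (2 × 13,700) = 102.9802.

S ≈ $102.98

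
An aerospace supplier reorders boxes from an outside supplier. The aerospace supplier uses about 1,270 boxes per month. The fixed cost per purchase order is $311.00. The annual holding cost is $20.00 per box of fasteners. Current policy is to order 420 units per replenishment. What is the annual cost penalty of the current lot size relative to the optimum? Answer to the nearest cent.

Annual demand D = 1,270 × 12 = 15,240.
EOQ = √(2DS/H) = √(2 × 15,240 × 311 / 20) ≈ 688.45.
Cost at Q* = (D/Q*)S + (Q*/2)H = √(2DSH) ≈ $13,769.01.
Cost at Q = 420: (15,240/420)×311 + (420/2)×20 = $11,284.86 + $4,200.00 = $15,484.86.
Excess = $15,484.86 − $13,769.01 = $1,715.85.

Extra cost ≈ $1,715.85 per year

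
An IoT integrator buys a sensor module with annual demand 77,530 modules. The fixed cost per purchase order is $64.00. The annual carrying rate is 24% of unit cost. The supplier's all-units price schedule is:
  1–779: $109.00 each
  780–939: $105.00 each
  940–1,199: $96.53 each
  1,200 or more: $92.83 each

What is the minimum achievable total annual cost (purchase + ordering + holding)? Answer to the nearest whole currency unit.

Holding cost per unit per year at price C is H = 0.24·C.
For each price level, check whether its EOQ is feasible; otherwise the best quantity at that price is the breakpoint.
EOQ at $109.00 = 615.9 (feasible in tier 1): TC = 77,530×$109.00 + (77,530/615.9)×64 + (615.9/2)×0.24×$109.00 = $8,466,882.34.
EOQ at $105.00 = 627.5 < 780, so use break Q=780: TC = 77,530×$105.00 + (77,530/780.0)×64 + (780.0/2)×0.24×$105.00 = $8,156,839.44.
EOQ at $96.53 = 654.5 < 940, so use break Q=940: TC = 77,530×$96.53 + (77,530/940.0)×64 + (940.0/2)×0.24×$96.53 = $7,500,138.12.
EOQ at $92.83 = 667.4 < 1200, so use break Q=1200: TC = 77,530×$92.83 + (77,530/1200.0)×64 + (1200.0/2)×0.24×$92.83 = $7,214,612.35.
Lowest total cost among the candidates is at Q = 1200.0.

TC* ≈ $7,214,612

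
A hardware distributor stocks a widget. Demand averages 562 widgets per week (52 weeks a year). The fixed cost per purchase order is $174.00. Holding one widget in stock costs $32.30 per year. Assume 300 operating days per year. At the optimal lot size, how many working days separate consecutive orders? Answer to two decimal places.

Annual demand D = 562 × 52 = 29,224.
The optimal lot size = √(2DS/H) = √(2 × 29,224 × 174 / 32.3) ≈ 561.12.
Cycle time = Q*/D × 300 = 561.12 / 29,224 × 300 ≈ 5.760 days.

T ≈ 5.76 days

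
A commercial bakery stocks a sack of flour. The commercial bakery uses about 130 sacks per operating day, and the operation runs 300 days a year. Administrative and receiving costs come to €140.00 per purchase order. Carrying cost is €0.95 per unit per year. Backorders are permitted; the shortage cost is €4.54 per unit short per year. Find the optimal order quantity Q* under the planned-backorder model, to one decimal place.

Annual demand D = 130 × 300 = 39,000.
With planned backorders, Q* = √(2DS/H) · √((H+B)/B).
√(2DS/H) = √(2 × 39,000 × 140 / 0.95) = 3390.389.
√((H+B)/B) = √((0.95+4.54)/4.54) = 1.0997.
Q* ≈ 3728.273.

Q* ≈ 3,728.3 sacks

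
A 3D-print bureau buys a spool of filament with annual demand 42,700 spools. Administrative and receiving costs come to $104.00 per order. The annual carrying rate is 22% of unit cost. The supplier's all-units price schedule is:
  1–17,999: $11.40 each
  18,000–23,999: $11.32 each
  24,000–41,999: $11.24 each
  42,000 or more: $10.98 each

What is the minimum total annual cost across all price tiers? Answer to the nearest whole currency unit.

TC* ≈ $491,500

Holding cost per unit per year at price C is H = 0.22·C.
For each price level, check whether its EOQ is feasible; otherwise the best quantity at that price is the breakpoint.
EOQ at $11.40 = 1881.8 (feasible in tier 1): TC = 42,700×$11.40 + (42,700/1881.8)×104 + (1881.8/2)×0.22×$11.40 = $491,499.65.
EOQ at $11.32 = 1888.5 < 18000, so use break Q=18000: TC = 42,700×$11.32 + (42,700/18000.0)×104 + (18000.0/2)×0.22×$11.32 = $506,024.31.
EOQ at $11.24 = 1895.2 < 24000, so use break Q=24000: TC = 42,700×$11.24 + (42,700/24000.0)×104 + (24000.0/2)×0.22×$11.24 = $509,806.63.
EOQ at $10.98 = 1917.5 < 42000, so use break Q=42000: TC = 42,700×$10.98 + (42,700/42000.0)×104 + (42000.0/2)×0.22×$10.98 = $519,679.33.
Lowest total cost among the candidates is at Q = 1881.8.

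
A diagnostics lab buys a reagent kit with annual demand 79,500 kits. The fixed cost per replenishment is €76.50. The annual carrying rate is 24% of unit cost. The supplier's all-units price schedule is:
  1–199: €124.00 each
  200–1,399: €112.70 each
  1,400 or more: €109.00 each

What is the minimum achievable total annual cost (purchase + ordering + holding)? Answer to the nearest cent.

Holding cost per unit per year at price C is H = 0.24·C.
Evaluate total cost at each tier's feasible EOQ or, if the EOQ is below the tier, at the tier's minimum quantity.
Tier 1 (€124.00): EOQ = 639.3 exceeds tier's upper bound 199, so this tier is dominated.
EOQ at €112.70 = 670.6 (feasible in tier 2): TC = 79,500×€112.70 + (79,500/670.6)×76.5 + (670.6/2)×0.24×€112.70 = €8,977,788.31.
EOQ at €109.00 = 681.9 < 1400, so use break Q=1400: TC = 79,500×€109.00 + (79,500/1400.0)×76.5 + (1400.0/2)×0.24×€109.00 = €8,688,156.11.
Lowest total cost among the candidates is at Q = 1400.0.

TC* ≈ €8,688,156.11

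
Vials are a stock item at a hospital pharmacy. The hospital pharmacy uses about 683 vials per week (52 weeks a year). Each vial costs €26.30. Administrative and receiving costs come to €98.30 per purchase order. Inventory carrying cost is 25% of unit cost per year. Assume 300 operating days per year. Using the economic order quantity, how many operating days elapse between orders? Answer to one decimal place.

T ≈ 8.7 days

Annual demand D = 683 × 52 = 35,516.
Holding cost H = 0.25 × €26.30 = €6.5750 per unit per year.
EOQ = √(2DS/H) = √(2 × 35,516 × 98.3 / 6.575) ≈ 1030.52.
Cycle time = Q*/D × 300 = 1030.52 / 35,516 × 300 ≈ 8.705 days.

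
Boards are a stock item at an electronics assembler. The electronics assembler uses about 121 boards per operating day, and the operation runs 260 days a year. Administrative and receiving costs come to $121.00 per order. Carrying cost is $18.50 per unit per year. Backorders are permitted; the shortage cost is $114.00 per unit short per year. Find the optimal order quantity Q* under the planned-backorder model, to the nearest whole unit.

Annual demand D = 121 × 260 = 31,460.
With planned backorders, Q* = √(2DS/H) · √((H+B)/B).
√(2DS/H) = √(2 × 31,460 × 121 / 18.5) = 641.507.
√((H+B)/B) = √((18.5+114)/114) = 1.0781.
Q* ≈ 691.603.

Q* ≈ 692 boards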